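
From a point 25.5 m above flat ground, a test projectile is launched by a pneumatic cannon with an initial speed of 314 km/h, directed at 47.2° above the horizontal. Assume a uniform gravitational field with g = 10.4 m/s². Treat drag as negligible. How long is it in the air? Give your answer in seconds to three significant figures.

Convert: 314 km/h = 314/3.6 = 87.22 m/s.
Horizontal component vₓ = 87.22 cos 47.2° = 59.26 m/s; vertical v_y0 = 87.22 sin 47.2° = 64.00 m/s.
The projectile lands when y = 25.5 + (64.00) t − ½·10.4·t² = 0. Positive root: t = (64.00 + √(64.00² + 2·10.4·25.5)) / 10.4 = (64.00 + 68.02) / 10.4 = 12.69 s.

12.7 s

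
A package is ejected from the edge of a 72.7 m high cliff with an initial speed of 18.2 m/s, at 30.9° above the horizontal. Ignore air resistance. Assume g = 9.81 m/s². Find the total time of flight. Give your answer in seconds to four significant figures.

Horizontal component vₓ = 18.20 cos 30.9° = 15.62 m/s; vertical v_y0 = 18.20 sin 30.9° = 9.346 m/s.
Vertical motion (up positive, ground at y = 0): 4.905 t² − (9.346) t − 72.7 = 0, so t = (9.346 + √(9.346² + 2·9.81·72.7)) / 9.81 = (9.346 + 38.91) / 9.81 = 4.919 s.

4.919 s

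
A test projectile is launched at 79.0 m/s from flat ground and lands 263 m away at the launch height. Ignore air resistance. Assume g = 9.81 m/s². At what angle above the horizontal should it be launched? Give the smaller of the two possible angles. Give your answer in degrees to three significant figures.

Level-ground range R = v₀² sin(2θ)/g ⇒ sin(2θ) = gR/v₀² = 9.81 × 263 / 79.0² = 0.4134.
2θ = 24.42° or 180° − 24.42° = 155.6°, so θ = 12.21° or 77.79°.
The smaller angle is 12.21°.

12.2°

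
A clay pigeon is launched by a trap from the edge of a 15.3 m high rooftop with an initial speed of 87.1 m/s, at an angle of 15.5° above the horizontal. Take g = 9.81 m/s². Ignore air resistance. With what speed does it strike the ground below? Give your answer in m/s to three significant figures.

Components: vₓ = 87.10 cos 15.5° = 83.93 m/s, v_y0 = 87.10 sin 15.5° = 23.28 m/s.
With up positive and y = 0 at the ground: y(t) = 15.3 + (23.28) t − 4.905 t². Setting y = 0 and taking the positive root: t = [23.28 + √(23.28² + 2·9.81·15.3)] / 9.81 = (23.28 + 29.02) / 9.81 = 5.331 s.
Vertical velocity at impact: v_y = v_y0 − g t = 23.28 − 9.81 × 5.331 = −29.02 m/s.
Speed: |v| = √(vₓ² + v_y²) = √(83.93² + 29.02²) = 88.81 m/s.

88.8 m/s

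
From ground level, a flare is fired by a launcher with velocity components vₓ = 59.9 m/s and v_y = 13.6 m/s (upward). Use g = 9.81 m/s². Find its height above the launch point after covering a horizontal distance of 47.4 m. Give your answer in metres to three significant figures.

7.69 m

x = vₓ t ⇒ t = 47.4/59.90 = 0.7913 s.
Height: y = v_y0 t − ½ g t² = 13.60 × 0.7913 − 4.905 × 0.7913² = 10.76 − 3.071 = 7.690 m.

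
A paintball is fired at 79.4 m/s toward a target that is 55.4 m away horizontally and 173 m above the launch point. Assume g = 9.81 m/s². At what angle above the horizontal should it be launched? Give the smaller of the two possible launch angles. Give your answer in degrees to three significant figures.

Trajectory: y = x tanθ − g x² (1 + tan²θ)/(2v₀²). With x = 55.4, y = 173, v₀ = 79.4, g = 9.81:
2.388 tan²θ − 55.4 tanθ + (175.4) = 0.
tanθ = [55.4 ± √(55.4² − 4 × 2.388 × (175.4))] / (2 × 2.388) = (55.4 ± 37.34) / 4.776, giving tanθ = 3.783 or 19.42.
θ = 75.19° or 87.05°; the smaller is 75.19°.

75.2°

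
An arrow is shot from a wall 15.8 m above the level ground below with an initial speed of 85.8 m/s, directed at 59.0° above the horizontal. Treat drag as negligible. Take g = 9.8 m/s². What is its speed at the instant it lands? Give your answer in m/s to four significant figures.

Components: vₓ = 85.80 cos 59.0° = 44.19 m/s, v_y0 = 85.80 sin 59.0° = 73.54 m/s.
Vertical motion (up positive, ground at y = 0): 4.900 t² − (73.54) t − 15.8 = 0, so t = (73.54 + √(73.54² + 2·9.80·15.8)) / 9.80 = (73.54 + 75.62) / 9.80 = 15.22 s.
Vertical velocity at impact: v_y = v_y0 − g t = 73.54 − 9.80 × 15.22 = −75.62 m/s.
Speed: |v| = √(vₓ² + v_y²) = √(44.19² + 75.62²) = 87.59 m/s.

87.59 m/s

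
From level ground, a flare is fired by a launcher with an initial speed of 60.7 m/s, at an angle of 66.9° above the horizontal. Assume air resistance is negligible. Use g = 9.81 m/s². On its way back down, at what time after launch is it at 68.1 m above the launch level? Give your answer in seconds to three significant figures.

Horizontal component vₓ = 60.70 cos 66.9° = 23.81 m/s; vertical v_y0 = 60.70 sin 66.9° = 55.83 m/s.
Set y = v_y0 t − ½ g t² = 68.1: 4.905 t² − 55.83 t + 68.1 = 0.
Quadratic formula: t = (55.83 ± √1781.2) / 9.81 = (55.83 ± 42.20) / 9.81 → t = 1.389 s or 9.994 s.
The descending-branch root is 9.994 s.

9.99 s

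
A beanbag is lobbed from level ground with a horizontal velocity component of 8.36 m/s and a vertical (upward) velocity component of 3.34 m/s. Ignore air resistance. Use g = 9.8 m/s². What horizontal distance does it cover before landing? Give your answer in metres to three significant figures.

Flight time T = 2 v_y0 / g = 0.6816 s.
Horizontal distance R = vₓ T = 8.360 × 0.6816 = 5.698 m.

5.70 m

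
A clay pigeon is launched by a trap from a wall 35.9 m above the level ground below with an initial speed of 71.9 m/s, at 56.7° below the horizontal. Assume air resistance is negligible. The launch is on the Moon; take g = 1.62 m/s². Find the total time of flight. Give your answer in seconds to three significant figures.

0.593 s

vₓ = 71.90 cos 56.7° = 39.47 m/s; v_y0 = −60.09 m/s (downward).
With up positive and y = 0 at the ground: y(t) = 35.9 + (−60.09) t − 0.8100 t². Setting y = 0 and taking the positive root: t = [−60.09 + √(60.09² + 2·1.62·35.9)] / 1.62 = (−60.09 + 61.05) / 1.62 = 0.5927 s.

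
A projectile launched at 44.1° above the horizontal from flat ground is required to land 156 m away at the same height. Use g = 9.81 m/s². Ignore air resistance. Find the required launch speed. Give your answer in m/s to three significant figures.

On level ground R = v₀² sin 2θ / g ⇒ v₀ = √(gR / sin 2θ).
v₀ = √(9.81 × 156 / sin 88.20°) = √(1530 / 0.9995) = √1531.1 = 39.13 m/s.

39.1 m/s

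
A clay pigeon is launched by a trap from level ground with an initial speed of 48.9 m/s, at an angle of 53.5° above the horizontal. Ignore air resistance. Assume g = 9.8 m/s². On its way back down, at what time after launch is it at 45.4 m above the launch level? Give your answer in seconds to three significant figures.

6.62 s

Horizontal component vₓ = 48.90 cos 53.5° = 29.09 m/s; vertical v_y0 = 48.90 sin 53.5° = 39.31 m/s.
Set y = v_y0 t − ½ g t² = 45.4: 4.900 t² − 39.31 t + 45.4 = 0.
Quadratic formula: t = (39.31 ± √655.33) / 9.80 = (39.31 ± 25.60) / 9.80 → t = 1.399 s or 6.623 s.
The descending-branch root is 6.623 s.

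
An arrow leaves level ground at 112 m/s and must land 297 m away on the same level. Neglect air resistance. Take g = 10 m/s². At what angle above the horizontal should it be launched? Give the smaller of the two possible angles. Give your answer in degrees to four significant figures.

From R = (v₀²/g) sin 2θ: sin 2θ = 10.0 × 297 / 12544 = 0.2368.
2θ = 13.70° or 180° − 13.70° = 166.3°, so θ = 6.848° or 83.15°.
The smaller angle is 6.848°.

6.848°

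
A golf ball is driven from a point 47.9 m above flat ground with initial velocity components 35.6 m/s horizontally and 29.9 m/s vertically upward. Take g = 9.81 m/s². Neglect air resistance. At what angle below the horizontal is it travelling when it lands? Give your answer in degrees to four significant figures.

50.26°

The projectile lands when y = 47.9 + (29.90) t − ½·9.81·t² = 0. Positive root: t = (29.90 + √(29.90² + 2·9.81·47.9)) / 9.81 = (29.90 + 42.82) / 9.81 = 7.413 s.
At impact: v_y = v_y0 − g t = −42.82 m/s; vₓ = 35.60 m/s.
Angle below horizontal: arctan(|v_y|/vₓ) = arctan(42.82/35.60) = 50.26°.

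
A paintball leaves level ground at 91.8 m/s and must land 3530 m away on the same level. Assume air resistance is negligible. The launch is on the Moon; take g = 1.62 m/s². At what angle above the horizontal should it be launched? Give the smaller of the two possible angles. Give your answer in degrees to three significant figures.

Level-ground range R = v₀² sin(2θ)/g ⇒ sin(2θ) = gR/v₀² = 1.62 × 3530 / 91.8² = 0.6786.
2θ = 42.73° or 180° − 42.73° = 137.3°, so θ = 21.37° or 68.63°.
The smaller angle is 21.37°.

21.4°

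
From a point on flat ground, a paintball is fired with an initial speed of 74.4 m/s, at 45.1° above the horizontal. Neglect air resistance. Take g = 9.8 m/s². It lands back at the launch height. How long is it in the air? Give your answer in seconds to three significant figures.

10.8 s

Components: vₓ = 74.40 cos 45.1° = 52.52 m/s, v_y0 = 74.40 sin 45.1° = 52.70 m/s.
It returns to y = 0 when t = 2 v_y0 / g = 2(52.70)/9.80 = 10.76 s.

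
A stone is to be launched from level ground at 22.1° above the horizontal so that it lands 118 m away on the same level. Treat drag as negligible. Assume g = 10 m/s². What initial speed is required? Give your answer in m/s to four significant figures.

From R = (v₀² / g) sin 2θ: v₀ = √(gR / sin 2θ).
v₀ = √(10.0 × 118 / sin 44.20°) = √(1180 / 0.6972) = √1692.6 = 41.14 m/s.

41.14 m/s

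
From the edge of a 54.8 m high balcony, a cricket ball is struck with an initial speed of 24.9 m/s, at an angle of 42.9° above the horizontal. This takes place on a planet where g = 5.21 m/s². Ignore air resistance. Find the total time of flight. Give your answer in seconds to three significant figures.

8.88 s

Horizontal component vₓ = 24.90 cos 42.9° = 18.24 m/s; vertical v_y0 = 24.90 sin 42.9° = 16.95 m/s.
The projectile lands when y = 54.8 + (16.95) t − ½·5.21·t² = 0. Positive root: t = (16.95 + √(16.95² + 2·5.21·54.8)) / 5.21 = (16.95 + 29.30) / 5.21 = 8.877 s.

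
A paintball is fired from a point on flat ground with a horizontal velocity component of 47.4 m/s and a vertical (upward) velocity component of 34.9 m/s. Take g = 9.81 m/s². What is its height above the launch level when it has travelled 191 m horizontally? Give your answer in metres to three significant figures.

61.0 m

x = vₓ t ⇒ t = 191/47.40 = 4.030 s.
Height: y = v_y0 t − ½ g t² = 34.90 × 4.030 − 4.905 × 4.030² = 140.6 − 79.64 = 60.99 m.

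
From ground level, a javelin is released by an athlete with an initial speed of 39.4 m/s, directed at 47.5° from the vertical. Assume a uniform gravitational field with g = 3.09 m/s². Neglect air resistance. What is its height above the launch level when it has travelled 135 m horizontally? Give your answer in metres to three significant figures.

90.3 m

vₓ = 39.40 sin 47.5° = 29.05 m/s; v_y0 = 39.40 cos 47.5° = 26.62 m/s.
Time to reach x = 135 m: t = x/vₓ = 135/29.05 = 4.647 s.
Height: y = v_y0 t − ½ g t² = 26.62 × 4.647 − 1.545 × 4.647² = 123.7 − 33.37 = 90.34 m.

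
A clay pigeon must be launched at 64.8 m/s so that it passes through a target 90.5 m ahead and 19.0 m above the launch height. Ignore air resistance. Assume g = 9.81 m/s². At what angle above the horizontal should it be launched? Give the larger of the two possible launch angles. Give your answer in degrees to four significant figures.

Trajectory: y = x tanθ − g x² (1 + tan²θ)/(2v₀²). With x = 90.5, y = 19.0, v₀ = 64.8, g = 9.81:
9.567 tan²θ − 90.5 tanθ + (28.57) = 0.
tanθ = [90.5 ± √(90.5² − 4 × 9.567 × (28.57))] / (2 × 9.567) = (90.5 ± 84.24) / 19.13, giving tanθ = 0.3270 or 9.132.
θ = 18.11° or 83.75°; the larger is 83.75°.

83.75°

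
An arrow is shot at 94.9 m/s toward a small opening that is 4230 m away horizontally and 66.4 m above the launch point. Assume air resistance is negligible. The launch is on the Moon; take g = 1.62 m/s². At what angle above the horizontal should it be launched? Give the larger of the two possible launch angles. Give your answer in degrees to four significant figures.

64.98°

Trajectory: y = x tanθ − g x² (1 + tan²θ)/(2v₀²). With x = 4230, y = 66.4, v₀ = 94.9, g = 1.62:
1609 tan²θ − 4230 tanθ + (1676) = 0.
tanθ = [4230 ± √(4230² − 4 × 1609 × (1676))] / (2 × 1609) = (4230 ± 2666) / 3219, giving tanθ = 0.4860 or 2.142.
θ = 25.92° or 64.98°; the larger is 64.98°.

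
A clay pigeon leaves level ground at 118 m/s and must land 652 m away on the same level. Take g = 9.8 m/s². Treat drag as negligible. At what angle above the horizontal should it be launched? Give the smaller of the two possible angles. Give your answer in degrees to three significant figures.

Level-ground range R = v₀² sin(2θ)/g ⇒ sin(2θ) = gR/v₀² = 9.80 × 652 / 118² = 0.4589.
2θ = 27.32° or 180° − 27.32° = 152.7°, so θ = 13.66° or 76.34°.
The smaller angle is 13.66°.

13.7°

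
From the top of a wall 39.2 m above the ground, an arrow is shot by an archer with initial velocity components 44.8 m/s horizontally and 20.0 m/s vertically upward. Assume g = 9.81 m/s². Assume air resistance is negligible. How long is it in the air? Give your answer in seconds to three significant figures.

5.52 s

The projectile lands when y = 39.2 + (20.00) t − ½·9.81·t² = 0. Positive root: t = (20.00 + √(20.00² + 2·9.81·39.2)) / 9.81 = (20.00 + 34.19) / 9.81 = 5.524 s.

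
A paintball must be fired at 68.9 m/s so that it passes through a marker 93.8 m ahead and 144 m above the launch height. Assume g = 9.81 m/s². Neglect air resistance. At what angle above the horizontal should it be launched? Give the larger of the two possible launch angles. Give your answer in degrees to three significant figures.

83.1°

Trajectory: y = x tanθ − g x² (1 + tan²θ)/(2v₀²). With x = 93.8, y = 144, v₀ = 68.9, g = 9.81:
9.091 tan²θ − 93.8 tanθ + (153.1) = 0.
tanθ = [93.8 ± √(93.8² − 4 × 9.091 × (153.1))] / (2 × 9.091) = (93.8 ± 56.85) / 18.18, giving tanθ = 2.032 or 8.286.
θ = 63.80° or 83.12°; the larger is 83.12°.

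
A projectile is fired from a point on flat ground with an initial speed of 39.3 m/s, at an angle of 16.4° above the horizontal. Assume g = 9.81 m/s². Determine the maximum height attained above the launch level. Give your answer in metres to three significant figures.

vₓ = 39.30 cos 16.4° = 37.70 m/s; v_y0 = 39.30 sin 16.4° = 11.10 m/s.
At the apex v_y = 0, so H = v_y0²/(2g) = 11.10²/19.62 = 6.275 m.

6.28 m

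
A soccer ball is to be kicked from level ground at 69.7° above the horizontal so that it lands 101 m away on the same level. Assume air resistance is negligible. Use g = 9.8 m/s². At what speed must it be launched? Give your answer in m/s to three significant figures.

39.0 m/s

On level ground R = v₀² sin 2θ / g ⇒ v₀ = √(gR / sin 2θ).
v₀ = √(9.80 × 101 / sin 139.4°) = √(989.8 / 0.6508) = √1521.0 = 39.00 m/s.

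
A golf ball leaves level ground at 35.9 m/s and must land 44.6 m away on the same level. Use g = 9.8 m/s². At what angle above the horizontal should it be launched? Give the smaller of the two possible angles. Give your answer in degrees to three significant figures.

R = v₀² sin 2θ / g gives sin 2θ = gR/v₀² = 9.80·44.6/35.9² = 0.3391.
2θ = 19.82° or 180° − 19.82° = 160.2°, so θ = 9.912° or 80.09°.
The smaller angle is 9.912°.

9.91°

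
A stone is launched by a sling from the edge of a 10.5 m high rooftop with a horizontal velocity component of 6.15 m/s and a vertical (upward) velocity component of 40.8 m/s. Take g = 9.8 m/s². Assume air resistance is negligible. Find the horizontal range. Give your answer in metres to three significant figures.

With up positive and y = 0 at the ground: y(t) = 10.5 + (40.80) t − 4.900 t². Setting y = 0 and taking the positive root: t = [40.80 + √(40.80² + 2·9.80·10.5)] / 9.80 = (40.80 + 43.25) / 9.80 = 8.576 s.
Horizontal distance: R = vₓ t = 6.150 × 8.576 = 52.74 m.

52.7 m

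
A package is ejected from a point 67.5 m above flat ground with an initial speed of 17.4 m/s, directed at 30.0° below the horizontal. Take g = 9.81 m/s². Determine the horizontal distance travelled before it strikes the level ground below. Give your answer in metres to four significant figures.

44.11 m

vₓ = 17.40 cos 30.0° = 15.07 m/s; v_y0 = −8.700 m/s (downward).
Vertical motion (up positive, ground at y = 0): 4.905 t² − (−8.700) t − 67.5 = 0, so t = (−8.700 + √(8.700² + 2·9.81·67.5)) / 9.81 = (−8.700 + 37.42) / 9.81 = 2.927 s.
Horizontal distance: R = vₓ t = 15.07 × 2.927 = 44.11 m.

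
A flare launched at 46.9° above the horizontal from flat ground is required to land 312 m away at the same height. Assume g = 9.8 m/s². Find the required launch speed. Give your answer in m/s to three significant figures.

55.4 m/s

Level-ground range: R = v₀² sin(2θ)/g, so v₀ = √(gR / sin 2θ).
v₀ = √(9.80 × 312 / sin 93.80°) = √(3058 / 0.9978) = √3064.3 = 55.36 m/s.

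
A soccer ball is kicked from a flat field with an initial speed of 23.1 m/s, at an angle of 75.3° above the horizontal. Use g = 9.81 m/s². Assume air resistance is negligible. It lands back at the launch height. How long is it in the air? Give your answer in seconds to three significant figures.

4.56 s

Components: vₓ = 23.10 cos 75.3° = 5.862 m/s, v_y0 = 23.10 sin 75.3° = 22.34 m/s.
It returns to y = 0 when t = 2 v_y0 / g = 2(22.34)/9.81 = 4.555 s.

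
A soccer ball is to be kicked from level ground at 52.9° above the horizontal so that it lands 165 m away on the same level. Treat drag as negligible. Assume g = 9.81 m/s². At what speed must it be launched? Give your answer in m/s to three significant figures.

41.0 m/s

Level-ground range: R = v₀² sin(2θ)/g, so v₀ = √(gR / sin 2θ).
v₀ = √(9.81 × 165 / sin 105.8°) = √(1619 / 0.9622) = √1682.2 = 41.01 m/s.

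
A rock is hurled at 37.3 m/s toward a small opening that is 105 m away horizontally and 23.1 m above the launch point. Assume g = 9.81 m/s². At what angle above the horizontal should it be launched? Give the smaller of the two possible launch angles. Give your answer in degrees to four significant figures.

41.06°

Trajectory: y = x tanθ − g x² (1 + tan²θ)/(2v₀²). With x = 105, y = 23.1, v₀ = 37.3, g = 9.81:
38.87 tan²θ − 105 tanθ + (61.97) = 0.
tanθ = [105 ± √(105² − 4 × 38.87 × (61.97))] / (2 × 38.87) = (105 ± 37.29) / 77.74, giving tanθ = 0.8710 or 1.830.
θ = 41.06° or 61.35°; the smaller is 41.06°.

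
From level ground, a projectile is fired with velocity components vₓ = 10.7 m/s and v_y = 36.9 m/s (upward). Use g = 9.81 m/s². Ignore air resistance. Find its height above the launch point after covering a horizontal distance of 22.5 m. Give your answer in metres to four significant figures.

x = vₓ t ⇒ t = 22.5/10.70 = 2.103 s.
Height: y = v_y0 t − ½ g t² = 36.90 × 2.103 − 4.905 × 2.103² = 77.59 − 21.69 = 55.90 m.

55.90 m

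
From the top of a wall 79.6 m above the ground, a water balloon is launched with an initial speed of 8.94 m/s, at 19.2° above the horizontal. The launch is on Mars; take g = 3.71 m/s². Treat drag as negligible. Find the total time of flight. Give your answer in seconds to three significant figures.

Horizontal component vₓ = 8.940 cos 19.2° = 8.443 m/s; vertical v_y0 = 8.940 sin 19.2° = 2.940 m/s.
The projectile lands when y = 79.6 + (2.940) t − ½·3.71·t² = 0. Positive root: t = (2.940 + √(2.940² + 2·3.71·79.6)) / 3.71 = (2.940 + 24.48) / 3.71 = 7.391 s.

7.39 s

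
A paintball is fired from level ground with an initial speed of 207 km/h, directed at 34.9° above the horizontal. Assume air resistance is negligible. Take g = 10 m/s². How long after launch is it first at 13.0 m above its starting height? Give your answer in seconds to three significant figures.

0.422 s

Convert: 207 km/h = 207/3.6 = 57.50 m/s.
Components: vₓ = 57.50 cos 34.9° = 47.16 m/s, v_y0 = 57.50 sin 34.9° = 32.90 m/s.
Require v_y0 t − ½ g t² = 13.0, i.e. 5.000 t² − 32.90 t + 13.0 = 0.
t = [32.90 ± √(32.90² − 2·10.0·13.0)] / 10.0 = (32.90 ± 28.68) / 10.0, so t = 0.4223 s or t = 6.157 s.
The first (ascending) time is 0.4223 s.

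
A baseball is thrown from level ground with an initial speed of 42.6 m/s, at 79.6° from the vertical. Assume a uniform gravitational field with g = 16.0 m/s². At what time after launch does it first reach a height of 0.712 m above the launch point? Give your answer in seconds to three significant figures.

0.104 s

Resolve: vₓ = 42.60 sin 79.6° = 41.90 m/s and v_y0 = 42.60 cos 79.6° = 7.690 m/s.
Set y = v_y0 t − ½ g t² = 0.712: 8.000 t² − 7.690 t + 0.712 = 0.
Quadratic formula: t = (7.690 ± √36.354) / 16.0 = (7.690 ± 6.029) / 16.0 → t = 0.1038 s or 0.8575 s.
The first (ascending) time is 0.1038 s.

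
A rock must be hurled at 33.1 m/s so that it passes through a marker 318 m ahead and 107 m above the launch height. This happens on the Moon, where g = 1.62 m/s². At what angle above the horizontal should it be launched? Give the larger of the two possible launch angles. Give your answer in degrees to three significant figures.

74.4°

Trajectory: y = x tanθ − g x² (1 + tan²θ)/(2v₀²). With x = 318, y = 107, v₀ = 33.1, g = 1.62:
74.76 tan²θ − 318 tanθ + (181.8) = 0.
tanθ = [318 ± √(318² − 4 × 74.76 × (181.8))] / (2 × 74.76) = (318 ± 216.3) / 149.5, giving tanθ = 0.6804 or 3.573.
θ = 34.23° or 74.36°; the larger is 74.36°.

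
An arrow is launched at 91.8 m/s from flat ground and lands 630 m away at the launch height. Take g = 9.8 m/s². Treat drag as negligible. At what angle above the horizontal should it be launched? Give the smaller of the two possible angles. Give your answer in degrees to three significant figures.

23.6°

From R = (v₀²/g) sin 2θ: sin 2θ = 9.80 × 630 / 8427.2 = 0.7326.
2θ = 47.11° or 180° − 47.11° = 132.9°, so θ = 23.55° or 66.45°.
The smaller angle is 23.55°.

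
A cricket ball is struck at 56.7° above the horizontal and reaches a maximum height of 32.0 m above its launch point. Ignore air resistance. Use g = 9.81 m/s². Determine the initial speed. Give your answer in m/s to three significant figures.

At the peak v_y = 0, so v_y0 = √(2gH) = √(2 × 9.81 × 32.0) = 25.06 m/s.
v_y0 = v₀ sin θ ⇒ v₀ = 25.06 / sin 56.7° = 29.98 m/s.

30.0 m/s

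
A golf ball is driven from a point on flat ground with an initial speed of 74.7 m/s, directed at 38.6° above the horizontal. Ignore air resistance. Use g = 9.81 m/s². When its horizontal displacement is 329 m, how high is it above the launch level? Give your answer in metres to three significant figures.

107 m

Horizontal component vₓ = 74.70 cos 38.6° = 58.38 m/s; vertical v_y0 = 74.70 sin 38.6° = 46.60 m/s.
At x = 329 m, t = x/vₓ = 329/58.38 = 5.636 s.
Height: y = v_y0 t − ½ g t² = 46.60 × 5.636 − 4.905 × 5.636² = 262.6 − 155.8 = 106.9 m.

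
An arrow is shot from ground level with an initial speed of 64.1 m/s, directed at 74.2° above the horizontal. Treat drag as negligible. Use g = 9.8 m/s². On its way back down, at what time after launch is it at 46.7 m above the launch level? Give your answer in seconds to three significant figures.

11.8 s

Resolve: vₓ = 64.10 cos 74.2° = 17.45 m/s and v_y0 = 64.10 sin 74.2° = 61.68 m/s.
Set y = v_y0 t − ½ g t² = 46.7: 4.900 t² − 61.68 t + 46.7 = 0.
t = [61.68 ± √(61.68² − 2·9.80·46.7)] / 9.80 = (61.68 ± 53.75) / 9.80, so t = 0.8092 s or t = 11.78 s.
The descending-branch root is 11.78 s.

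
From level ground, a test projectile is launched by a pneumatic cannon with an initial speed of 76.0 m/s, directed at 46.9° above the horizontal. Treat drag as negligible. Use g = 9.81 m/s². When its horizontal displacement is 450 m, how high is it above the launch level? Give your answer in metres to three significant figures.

113 m

vₓ = 76.00 cos 46.9° = 51.93 m/s; v_y0 = 76.00 sin 46.9° = 55.49 m/s.
x = vₓ t ⇒ t = 450/51.93 = 8.666 s.
Height: y = v_y0 t − ½ g t² = 55.49 × 8.666 − 4.905 × 8.666² = 480.9 − 368.3 = 112.5 m.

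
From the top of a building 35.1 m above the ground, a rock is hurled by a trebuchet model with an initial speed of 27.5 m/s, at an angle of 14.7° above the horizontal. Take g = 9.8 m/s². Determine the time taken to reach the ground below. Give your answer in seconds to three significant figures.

3.48 s

Resolve: vₓ = 27.50 cos 14.7° = 26.60 m/s and v_y0 = 27.50 sin 14.7° = 6.978 m/s.
Vertical motion (up positive, ground at y = 0): 4.900 t² − (6.978) t − 35.1 = 0, so t = (6.978 + √(6.978² + 2·9.80·35.1)) / 9.80 = (6.978 + 27.14) / 9.80 = 3.482 s.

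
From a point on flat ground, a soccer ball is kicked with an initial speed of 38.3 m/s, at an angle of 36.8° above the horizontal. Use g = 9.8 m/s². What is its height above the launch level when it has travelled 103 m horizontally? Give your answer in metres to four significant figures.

21.78 m

vₓ = 38.30 cos 36.8° = 30.67 m/s; v_y0 = 38.30 sin 36.8° = 22.94 m/s.
x = vₓ t ⇒ t = 103/30.67 = 3.359 s.
Height: y = v_y0 t − ½ g t² = 22.94 × 3.359 − 4.900 × 3.359² = 77.05 − 55.27 = 21.78 m.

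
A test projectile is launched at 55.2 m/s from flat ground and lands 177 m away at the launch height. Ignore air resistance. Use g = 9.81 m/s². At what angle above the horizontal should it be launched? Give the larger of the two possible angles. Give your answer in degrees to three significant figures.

From R = (v₀²/g) sin 2θ: sin 2θ = 9.81 × 177 / 3047.0 = 0.5699.
2θ = 34.74° or 180° − 34.74° = 145.3°, so θ = 17.37° or 72.63°.
The larger angle is 72.63°.

72.6°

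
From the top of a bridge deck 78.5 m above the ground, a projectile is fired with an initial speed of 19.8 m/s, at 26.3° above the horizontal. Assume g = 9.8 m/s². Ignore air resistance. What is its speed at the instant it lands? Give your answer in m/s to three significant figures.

Components: vₓ = 19.80 cos 26.3° = 17.75 m/s, v_y0 = 19.80 sin 26.3° = 8.773 m/s.
Vertical motion (up positive, ground at y = 0): 4.900 t² − (8.773) t − 78.5 = 0, so t = (8.773 + √(8.773² + 2·9.80·78.5)) / 9.80 = (8.773 + 40.19) / 9.80 = 4.997 s.
Vertical velocity at impact: v_y = v_y0 − g t = 8.773 − 9.80 × 4.997 = −40.19 m/s.
Speed: |v| = √(vₓ² + v_y²) = √(17.75² + 40.19²) = 43.94 m/s.

43.9 m/s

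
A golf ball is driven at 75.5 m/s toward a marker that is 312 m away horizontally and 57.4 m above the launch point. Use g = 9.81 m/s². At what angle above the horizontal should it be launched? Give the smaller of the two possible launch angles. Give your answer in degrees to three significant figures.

27.8°

Trajectory: y = x tanθ − g x² (1 + tan²θ)/(2v₀²). With x = 312, y = 57.4, v₀ = 75.5, g = 9.81:
83.76 tan²θ − 312 tanθ + (141.2) = 0.
tanθ = [312 ± √(312² − 4 × 83.76 × (141.2))] / (2 × 83.76) = (312 ± 223.7) / 167.5, giving tanθ = 0.5270 or 3.198.
θ = 27.79° or 72.63°; the smaller is 27.79°.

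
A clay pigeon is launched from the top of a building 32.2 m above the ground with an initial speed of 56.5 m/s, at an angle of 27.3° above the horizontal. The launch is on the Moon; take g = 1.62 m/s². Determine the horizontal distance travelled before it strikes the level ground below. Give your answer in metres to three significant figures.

vₓ = 56.50 cos 27.3° = 50.21 m/s; v_y0 = 56.50 sin 27.3° = 25.91 m/s.
With up positive and y = 0 at the ground: y(t) = 32.2 + (25.91) t − 0.8100 t². Setting y = 0 and taking the positive root: t = [25.91 + √(25.91² + 2·1.62·32.2)] / 1.62 = (25.91 + 27.85) / 1.62 = 33.19 s.
Horizontal distance: R = vₓ t = 50.21 × 33.19 = 1666 m.

1670 m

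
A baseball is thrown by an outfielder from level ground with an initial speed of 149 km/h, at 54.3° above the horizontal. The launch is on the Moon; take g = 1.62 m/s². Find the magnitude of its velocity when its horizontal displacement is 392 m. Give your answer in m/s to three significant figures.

Convert: 149 km/h = 149/3.6 = 41.39 m/s.
Resolve: vₓ = 41.39 cos 54.3° = 24.15 m/s and v_y0 = 41.39 sin 54.3° = 33.61 m/s.
x = vₓ t ⇒ t = 392/24.15 = 16.23 s.
Vertical velocity there: v_y = v_y0 − g t = 33.61 − 1.62 × 16.23 = 7.318 m/s.
Speed: √(vₓ² + v_y²) = √(24.15² + 7.318²) = 25.24 m/s.

25.2 m/s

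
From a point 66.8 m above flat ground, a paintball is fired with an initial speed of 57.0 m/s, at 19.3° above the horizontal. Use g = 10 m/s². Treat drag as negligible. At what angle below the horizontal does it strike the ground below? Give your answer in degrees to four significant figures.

Horizontal component vₓ = 57.00 cos 19.3° = 53.80 m/s; vertical v_y0 = 57.00 sin 19.3° = 18.84 m/s.
Vertical motion (up positive, ground at y = 0): 5.000 t² − (18.84) t − 66.8 = 0, so t = (18.84 + √(18.84² + 2·10.0·66.8)) / 10.0 = (18.84 + 41.12) / 10.0 = 5.996 s.
At impact: v_y = v_y0 − g t = −41.12 m/s; vₓ = 53.80 m/s.
Angle below horizontal: arctan(|v_y|/vₓ) = arctan(41.12/53.80) = 37.39°.

37.39°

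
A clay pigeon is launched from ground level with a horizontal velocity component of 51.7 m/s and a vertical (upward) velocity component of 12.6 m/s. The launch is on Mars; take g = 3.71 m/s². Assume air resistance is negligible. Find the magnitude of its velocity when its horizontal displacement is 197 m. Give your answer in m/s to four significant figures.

51.72 m/s

At x = 197 m, t = x/vₓ = 197/51.70 = 3.810 s.
Vertical velocity there: v_y = v_y0 − g t = 12.60 − 3.71 × 3.810 = −1.537 m/s.
Speed: √(vₓ² + v_y²) = √(51.70² + 1.537²) = 51.72 m/s.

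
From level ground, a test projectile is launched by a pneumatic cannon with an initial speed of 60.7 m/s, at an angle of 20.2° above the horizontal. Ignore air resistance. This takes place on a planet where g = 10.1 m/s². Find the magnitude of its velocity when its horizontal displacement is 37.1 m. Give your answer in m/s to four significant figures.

58.75 m/s

Resolve: vₓ = 60.70 cos 20.2° = 56.97 m/s and v_y0 = 60.70 sin 20.2° = 20.96 m/s.
At x = 37.1 m, t = x/vₓ = 37.1/56.97 = 0.6513 s.
Vertical velocity there: v_y = v_y0 − g t = 20.96 − 10.1 × 0.6513 = 14.38 m/s.
Speed: √(vₓ² + v_y²) = √(56.97² + 14.38²) = 58.75 m/s.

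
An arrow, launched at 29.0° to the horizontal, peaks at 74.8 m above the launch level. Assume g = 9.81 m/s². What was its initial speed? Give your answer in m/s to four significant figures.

79.02 m/s

At the peak v_y = 0, so v_y0 = √(2gH) = √(2 × 9.81 × 74.8) = 38.31 m/s.
v_y0 = v₀ sin θ ⇒ v₀ = 38.31 / sin 29.0° = 79.02 m/s.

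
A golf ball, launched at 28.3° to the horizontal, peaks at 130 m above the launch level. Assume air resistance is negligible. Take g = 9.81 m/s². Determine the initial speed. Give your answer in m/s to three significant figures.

107 m/s

At the peak v_y = 0, so v_y0 = √(2gH) = √(2 × 9.81 × 130) = 50.50 m/s.
v_y0 = v₀ sin θ ⇒ v₀ = 50.50 / sin 28.3° = 106.5 m/s.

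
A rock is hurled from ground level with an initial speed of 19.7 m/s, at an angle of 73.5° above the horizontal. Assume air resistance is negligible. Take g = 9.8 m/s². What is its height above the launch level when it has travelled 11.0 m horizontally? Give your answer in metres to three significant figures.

Resolve: vₓ = 19.70 cos 73.5° = 5.595 m/s and v_y0 = 19.70 sin 73.5° = 18.89 m/s.
Time to reach x = 11.0 m: t = x/vₓ = 11.0/5.595 = 1.966 s.
Height: y = v_y0 t − ½ g t² = 18.89 × 1.966 − 4.900 × 1.966² = 37.14 − 18.94 = 18.20 m.

18.2 m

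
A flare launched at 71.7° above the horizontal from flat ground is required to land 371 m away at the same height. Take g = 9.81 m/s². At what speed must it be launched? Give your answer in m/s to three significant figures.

Level-ground range: R = v₀² sin(2θ)/g, so v₀ = √(gR / sin 2θ).
v₀ = √(9.81 × 371 / sin 143.4°) = √(3640 / 0.5962) = √6104.3 = 78.13 m/s.

78.1 m/s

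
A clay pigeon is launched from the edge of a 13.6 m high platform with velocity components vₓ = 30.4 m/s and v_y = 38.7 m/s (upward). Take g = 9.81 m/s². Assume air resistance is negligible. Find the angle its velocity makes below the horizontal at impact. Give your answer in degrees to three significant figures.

54.1°

Vertical motion (up positive, ground at y = 0): 4.905 t² − (38.70) t − 13.6 = 0, so t = (38.70 + √(38.70² + 2·9.81·13.6)) / 9.81 = (38.70 + 42.01) / 9.81 = 8.227 s.
At impact: v_y = v_y0 − g t = −42.01 m/s; vₓ = 30.40 m/s.
Angle below horizontal: arctan(|v_y|/vₓ) = arctan(42.01/30.40) = 54.11°.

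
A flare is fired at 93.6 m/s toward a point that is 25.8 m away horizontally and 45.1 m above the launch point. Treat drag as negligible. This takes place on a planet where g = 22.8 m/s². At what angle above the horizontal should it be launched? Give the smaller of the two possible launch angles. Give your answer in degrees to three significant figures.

62.3°

Trajectory: y = x tanθ − g x² (1 + tan²θ)/(2v₀²). With x = 25.8, y = 45.1, v₀ = 93.6, g = 22.8:
0.8661 tan²θ − 25.8 tanθ + (45.97) = 0.
tanθ = [25.8 ± √(25.8² − 4 × 0.8661 × (45.97))] / (2 × 0.8661) = (25.8 ± 22.50) / 1.732, giving tanθ = 1.903 or 27.88.
θ = 62.28° or 87.95°; the smaller is 62.28°.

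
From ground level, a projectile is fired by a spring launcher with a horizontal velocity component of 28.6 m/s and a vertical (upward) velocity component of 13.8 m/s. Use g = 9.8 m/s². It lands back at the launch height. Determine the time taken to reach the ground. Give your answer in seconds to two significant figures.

2.8 s

Landing at launch height ⇒ T = 2 v_y0 / g = 2 × 13.80 / 9.80 = 2.816 s.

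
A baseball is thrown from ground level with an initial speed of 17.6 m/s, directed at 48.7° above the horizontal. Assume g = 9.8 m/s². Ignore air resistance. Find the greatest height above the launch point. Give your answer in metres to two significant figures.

8.9 m

Resolve: vₓ = 17.60 cos 48.7° = 11.62 m/s and v_y0 = 17.60 sin 48.7° = 13.22 m/s.
At the apex v_y = 0, so H = v_y0²/(2g) = 13.22²/19.60 = 8.920 m.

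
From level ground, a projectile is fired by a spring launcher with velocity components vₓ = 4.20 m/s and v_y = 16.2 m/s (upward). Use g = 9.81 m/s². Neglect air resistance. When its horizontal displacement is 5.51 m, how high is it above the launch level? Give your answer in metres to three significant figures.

At x = 5.51 m, t = x/vₓ = 5.51/4.200 = 1.312 s.
Height: y = v_y0 t − ½ g t² = 16.20 × 1.312 − 4.905 × 1.312² = 21.25 − 8.442 = 12.81 m.

12.8 m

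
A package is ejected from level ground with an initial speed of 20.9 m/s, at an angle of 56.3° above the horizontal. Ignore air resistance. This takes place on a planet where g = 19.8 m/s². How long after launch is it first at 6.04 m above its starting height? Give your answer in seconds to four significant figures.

0.4768 s

Components: vₓ = 20.90 cos 56.3° = 11.60 m/s, v_y0 = 20.90 sin 56.3° = 17.39 m/s.
Height y(t) = 17.39 t − 9.900 t² = 6.04 gives 9.900 t² − 17.39 t + 6.04 = 0.
Quadratic formula: t = (17.39 ± √63.153) / 19.8 = (17.39 ± 7.947) / 19.8 → t = 0.4768 s or 1.280 s.
The first (ascending) time is 0.4768 s.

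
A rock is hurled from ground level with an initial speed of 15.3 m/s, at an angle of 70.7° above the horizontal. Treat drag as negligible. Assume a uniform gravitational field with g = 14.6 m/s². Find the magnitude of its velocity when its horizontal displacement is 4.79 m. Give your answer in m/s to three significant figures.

vₓ = 15.30 cos 70.7° = 5.057 m/s; v_y0 = 15.30 sin 70.7° = 14.44 m/s.
At x = 4.79 m, t = x/vₓ = 4.79/5.057 = 0.9472 s.
Vertical velocity there: v_y = v_y0 − g t = 14.44 − 14.6 × 0.9472 = 0.6107 m/s.
Speed: √(vₓ² + v_y²) = √(5.057² + 0.6107²) = 5.094 m/s.

5.09 m/s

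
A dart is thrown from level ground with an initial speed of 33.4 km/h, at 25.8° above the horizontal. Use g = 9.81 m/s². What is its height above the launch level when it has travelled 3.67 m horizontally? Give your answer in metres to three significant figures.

Convert: 33.4 km/h = 33.4/3.6 = 9.278 m/s.
vₓ = 9.278 cos 25.8° = 8.353 m/s; v_y0 = 9.278 sin 25.8° = 4.038 m/s.
Time to reach x = 3.67 m: t = x/vₓ = 3.67/8.353 = 0.4394 s.
Height: y = v_y0 t − ½ g t² = 4.038 × 0.4394 − 4.905 × 0.4394² = 1.774 − 0.9469 = 0.8273 m.

0.827 m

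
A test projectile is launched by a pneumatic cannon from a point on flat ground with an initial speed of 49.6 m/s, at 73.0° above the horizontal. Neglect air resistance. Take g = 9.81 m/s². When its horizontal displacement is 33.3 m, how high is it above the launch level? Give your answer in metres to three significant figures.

Horizontal component vₓ = 49.60 cos 73.0° = 14.50 m/s; vertical v_y0 = 49.60 sin 73.0° = 47.43 m/s.
At x = 33.3 m, t = x/vₓ = 33.3/14.50 = 2.296 s.
Height: y = v_y0 t − ½ g t² = 47.43 × 2.296 − 4.905 × 2.296² = 108.9 − 25.86 = 83.06 m.

83.1 m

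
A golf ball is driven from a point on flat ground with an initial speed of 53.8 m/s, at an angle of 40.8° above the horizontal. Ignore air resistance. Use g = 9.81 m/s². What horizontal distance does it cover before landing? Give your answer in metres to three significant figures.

Components: vₓ = 53.80 cos 40.8° = 40.73 m/s, v_y0 = 53.80 sin 40.8° = 35.15 m/s.
Time aloft: T = 2 v_y0 / g = 2 × 35.15 / 9.81 = 7.167 s.
Range: R = vₓ T = 40.73 × 7.167 = 291.9 m.

292 m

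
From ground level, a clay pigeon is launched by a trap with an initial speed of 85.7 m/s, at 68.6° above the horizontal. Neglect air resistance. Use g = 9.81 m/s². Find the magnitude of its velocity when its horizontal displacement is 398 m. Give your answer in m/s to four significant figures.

vₓ = 85.70 cos 68.6° = 31.27 m/s; v_y0 = 85.70 sin 68.6° = 79.79 m/s.
At x = 398 m, t = x/vₓ = 398/31.27 = 12.73 s.
Vertical velocity there: v_y = v_y0 − g t = 79.79 − 9.81 × 12.73 = −45.07 m/s.
Speed: √(vₓ² + v_y²) = √(31.27² + 45.07²) = 54.85 m/s.

54.85 m/s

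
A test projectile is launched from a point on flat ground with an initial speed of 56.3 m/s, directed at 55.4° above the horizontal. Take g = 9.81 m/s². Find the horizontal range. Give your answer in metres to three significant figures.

302 m

Resolve: vₓ = 56.30 cos 55.4° = 31.97 m/s and v_y0 = 56.30 sin 55.4° = 46.34 m/s.
Flight time T = 2 v_y0 / g = 9.448 s.
Horizontal distance R = vₓ T = 31.97 × 9.448 = 302.0 m.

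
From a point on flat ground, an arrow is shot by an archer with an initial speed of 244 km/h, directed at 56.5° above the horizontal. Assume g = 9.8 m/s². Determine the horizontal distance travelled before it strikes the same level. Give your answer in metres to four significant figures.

Convert: 244 km/h = 244/3.6 = 67.78 m/s.
Components: vₓ = 67.78 cos 56.5° = 37.41 m/s, v_y0 = 67.78 sin 56.5° = 56.52 m/s.
Flight time T = 2 v_y0 / g = 11.53 s.
Range: R = vₓ T = 37.41 × 11.53 = 431.5 m.

431.5 m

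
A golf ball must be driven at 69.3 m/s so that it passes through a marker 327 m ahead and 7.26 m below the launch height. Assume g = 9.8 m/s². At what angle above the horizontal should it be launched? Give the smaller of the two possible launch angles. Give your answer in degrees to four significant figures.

19.44°

Trajectory: y = x tanθ − g x² (1 + tan²θ)/(2v₀²). With x = 327, y = −7.26, v₀ = 69.3, g = 9.80:
109.1 tan²θ − 327 tanθ + (101.8) = 0.
tanθ = [327 ± √(327² − 4 × 109.1 × (101.8))] / (2 × 109.1) = (327 ± 250.0) / 218.2, giving tanθ = 0.3530 or 2.644.
θ = 19.44° or 69.28°; the smaller is 19.44°.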